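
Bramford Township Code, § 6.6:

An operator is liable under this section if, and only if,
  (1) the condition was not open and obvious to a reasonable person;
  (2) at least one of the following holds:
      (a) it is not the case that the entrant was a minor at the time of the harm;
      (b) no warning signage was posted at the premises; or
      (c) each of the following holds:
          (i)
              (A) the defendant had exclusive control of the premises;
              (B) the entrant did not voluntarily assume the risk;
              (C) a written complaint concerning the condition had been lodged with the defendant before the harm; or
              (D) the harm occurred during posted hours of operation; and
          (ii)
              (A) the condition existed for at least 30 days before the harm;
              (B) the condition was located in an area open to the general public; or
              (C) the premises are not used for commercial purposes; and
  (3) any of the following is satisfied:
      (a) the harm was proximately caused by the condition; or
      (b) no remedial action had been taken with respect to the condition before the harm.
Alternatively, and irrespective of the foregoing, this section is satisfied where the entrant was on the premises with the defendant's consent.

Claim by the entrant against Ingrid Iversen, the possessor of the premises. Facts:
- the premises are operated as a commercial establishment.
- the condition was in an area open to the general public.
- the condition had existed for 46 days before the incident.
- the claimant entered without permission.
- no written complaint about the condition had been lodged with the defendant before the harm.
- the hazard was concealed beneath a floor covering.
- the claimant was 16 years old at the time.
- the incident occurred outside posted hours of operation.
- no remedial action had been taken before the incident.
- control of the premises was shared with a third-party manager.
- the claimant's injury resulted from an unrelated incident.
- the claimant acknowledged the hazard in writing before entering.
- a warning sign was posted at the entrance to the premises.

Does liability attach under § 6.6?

(1) not open/obvious — met.
(a) not (entrant a minor) — not met.
(b) no signage posted — not met.
(A) exclusive control — fails.
(B) no assumed risk — fails.
(C) complaint lodged — fails.
(D) during posted hours — fails.
So (i) is not satisfied (F OR F OR F OR F).
(A) condition ≥30 days old — met.
(B) public area — holds.
(C) not (commercial use) — fails.
(ii): T OR T OR F → true.
(c) = F AND T = false.
So (2) is not satisfied (F OR F OR F).
(a) proximate cause — fails.
(b) no remedial action — holds.
So (3) is satisfied (F OR T).
Overall: T AND F AND T → false.
Exception (consent to enter) — not satisfied.
Result: main false OR exception false → false.

No — not liable.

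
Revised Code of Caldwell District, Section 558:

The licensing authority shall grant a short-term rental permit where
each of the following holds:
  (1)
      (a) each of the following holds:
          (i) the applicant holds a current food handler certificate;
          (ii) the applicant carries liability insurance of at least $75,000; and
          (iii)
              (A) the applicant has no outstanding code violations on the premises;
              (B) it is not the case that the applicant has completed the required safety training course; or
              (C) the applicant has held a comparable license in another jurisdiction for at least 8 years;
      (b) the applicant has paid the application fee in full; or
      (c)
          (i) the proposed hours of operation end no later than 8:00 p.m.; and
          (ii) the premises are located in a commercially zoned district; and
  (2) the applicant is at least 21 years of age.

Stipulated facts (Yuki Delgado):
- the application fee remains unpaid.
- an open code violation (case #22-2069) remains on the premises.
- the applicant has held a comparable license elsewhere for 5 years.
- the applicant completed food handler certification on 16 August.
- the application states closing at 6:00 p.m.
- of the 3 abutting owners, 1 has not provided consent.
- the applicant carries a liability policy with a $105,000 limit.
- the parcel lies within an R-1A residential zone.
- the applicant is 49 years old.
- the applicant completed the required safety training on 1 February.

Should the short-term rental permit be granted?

(i) food handler cert. — holds.
(ii) insurance ≥ $75,000 — satisfied.
(A) no code violations — not satisfied.
(B) not (safety training) — not met.
(C) prior license ≥ 8 yr — not met.
(iii): F OR F OR F → false.
(a): T AND T AND F → false.
(b) fee paid — not satisfied.
(i) closes by 8 p.m. — satisfied.
(ii) commercially zoned — not satisfied.
(c): T AND F → false.
So (1) is not satisfied (F OR F OR F).
(2) age ≥ 21 — satisfied.
So Overall is not satisfied (F AND T).

No — denied.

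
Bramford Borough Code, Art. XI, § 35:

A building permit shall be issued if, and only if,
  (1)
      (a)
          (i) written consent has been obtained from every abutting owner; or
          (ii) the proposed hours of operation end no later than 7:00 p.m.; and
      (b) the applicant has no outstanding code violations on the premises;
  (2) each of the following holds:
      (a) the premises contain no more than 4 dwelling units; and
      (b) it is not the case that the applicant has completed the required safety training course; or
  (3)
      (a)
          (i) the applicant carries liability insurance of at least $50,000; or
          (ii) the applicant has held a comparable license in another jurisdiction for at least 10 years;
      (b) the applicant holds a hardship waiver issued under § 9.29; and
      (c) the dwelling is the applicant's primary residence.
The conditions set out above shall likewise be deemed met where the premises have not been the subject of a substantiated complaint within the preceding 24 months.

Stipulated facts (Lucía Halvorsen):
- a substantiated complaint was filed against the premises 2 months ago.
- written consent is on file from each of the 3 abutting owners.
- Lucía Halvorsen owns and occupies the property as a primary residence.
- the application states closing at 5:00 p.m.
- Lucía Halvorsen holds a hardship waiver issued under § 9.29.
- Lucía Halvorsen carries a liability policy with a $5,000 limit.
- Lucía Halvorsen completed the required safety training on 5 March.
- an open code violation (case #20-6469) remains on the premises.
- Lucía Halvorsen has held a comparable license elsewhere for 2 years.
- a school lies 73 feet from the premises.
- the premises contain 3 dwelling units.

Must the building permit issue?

No — denied.

(i) all abutters consent — holds.
(ii) closes by 7 p.m. — satisfied.
(a): T OR T → true.
(b) no code violations — fails.
(1) = T AND F = false.
(a) ≤ 4 units — met.
(b) not (safety training) — not met.
(2) = T AND F = false.
(i) insurance ≥ $50,000 — not met.
(ii) prior license ≥ 10 yr — not met.
(a) = F OR F = false.
(b) hardship waiver — satisfied.
(c) primary residence — holds.
So (3) is not satisfied (F AND T AND T).
Overall = F OR F OR F = false.
Exception (no complaint in 24 mo.) — not satisfied.
Result: main false OR exception false → false.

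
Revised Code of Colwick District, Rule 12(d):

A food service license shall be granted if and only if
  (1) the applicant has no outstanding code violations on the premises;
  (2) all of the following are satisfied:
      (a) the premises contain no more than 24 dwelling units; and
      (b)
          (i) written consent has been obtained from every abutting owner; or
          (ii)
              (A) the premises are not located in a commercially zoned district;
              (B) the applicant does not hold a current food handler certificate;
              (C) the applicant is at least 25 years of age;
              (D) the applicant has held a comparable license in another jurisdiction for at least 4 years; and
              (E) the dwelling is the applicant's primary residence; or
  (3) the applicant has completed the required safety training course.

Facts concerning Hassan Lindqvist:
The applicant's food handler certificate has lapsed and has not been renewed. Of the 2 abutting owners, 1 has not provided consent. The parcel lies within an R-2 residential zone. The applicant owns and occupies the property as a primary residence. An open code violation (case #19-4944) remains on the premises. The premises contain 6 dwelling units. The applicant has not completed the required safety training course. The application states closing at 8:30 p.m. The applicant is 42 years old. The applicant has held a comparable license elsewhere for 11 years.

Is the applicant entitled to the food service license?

Yes — granted.

(1) no code violations — not satisfied.
(a) ≤ 24 units — met.
(i) all abutters consent — fails.
(A) not (commercially zoned) — holds.
(B) not (food handler cert.) — satisfied.
(C) age ≥ 25 — holds.
(D) prior license ≥ 4 yr — holds.
(E) primary residence — holds.
So (ii) is satisfied (T AND T AND T AND T AND T).
(b) = F OR T = true.
(2) = T AND T = true.
(3) safety training — not met.
Overall = F OR T OR F = true.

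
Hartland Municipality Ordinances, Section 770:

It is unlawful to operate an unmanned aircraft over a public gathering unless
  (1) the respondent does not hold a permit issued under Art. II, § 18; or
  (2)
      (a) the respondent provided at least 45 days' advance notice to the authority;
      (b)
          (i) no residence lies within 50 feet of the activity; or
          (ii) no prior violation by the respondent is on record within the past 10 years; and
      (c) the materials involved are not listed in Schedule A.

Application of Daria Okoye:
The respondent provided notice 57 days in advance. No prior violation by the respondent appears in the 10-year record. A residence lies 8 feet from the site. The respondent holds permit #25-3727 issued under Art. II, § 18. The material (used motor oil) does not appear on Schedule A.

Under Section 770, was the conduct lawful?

Yes — lawful.

(1) not (holds permit) — not satisfied.
(a) ≥45 days' notice — satisfied.
(i) no residence in 50 ft — not met.
(ii) no prior violation — satisfied.
(b) = F OR T = true.
(c) not (Schedule A material) — holds.
(2) = T AND T AND T = true.
Overall = F OR T = true.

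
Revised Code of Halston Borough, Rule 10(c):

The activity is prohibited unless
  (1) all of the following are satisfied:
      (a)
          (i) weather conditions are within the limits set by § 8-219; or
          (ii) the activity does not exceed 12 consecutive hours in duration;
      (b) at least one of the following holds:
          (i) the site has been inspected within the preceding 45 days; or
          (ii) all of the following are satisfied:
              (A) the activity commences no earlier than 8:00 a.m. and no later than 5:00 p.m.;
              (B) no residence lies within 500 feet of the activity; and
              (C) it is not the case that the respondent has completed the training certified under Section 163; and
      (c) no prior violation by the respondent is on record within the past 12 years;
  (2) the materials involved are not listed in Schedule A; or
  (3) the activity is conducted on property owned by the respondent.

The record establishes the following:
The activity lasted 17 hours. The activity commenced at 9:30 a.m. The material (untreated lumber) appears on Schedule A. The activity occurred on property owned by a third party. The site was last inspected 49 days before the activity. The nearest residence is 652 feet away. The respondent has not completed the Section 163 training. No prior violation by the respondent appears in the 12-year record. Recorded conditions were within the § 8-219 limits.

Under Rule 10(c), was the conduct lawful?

Yes — lawful.

(i) weather ok — satisfied.
(ii) ≤ 12 hrs duration — not met.
(a) = T OR F = true.
(i) site inspected — not satisfied.
(A) start within hours — satisfied.
(B) no residence in 500 ft — holds.
(C) not (training certified) — holds.
(ii): T AND T AND T → true.
(b) = F OR T = true.
(c) no prior violation — satisfied.
(1): T AND T AND T → true.
(2) not (Schedule A material) — fails.
(3) own property — fails.
So Overall is satisfied (T OR F OR F).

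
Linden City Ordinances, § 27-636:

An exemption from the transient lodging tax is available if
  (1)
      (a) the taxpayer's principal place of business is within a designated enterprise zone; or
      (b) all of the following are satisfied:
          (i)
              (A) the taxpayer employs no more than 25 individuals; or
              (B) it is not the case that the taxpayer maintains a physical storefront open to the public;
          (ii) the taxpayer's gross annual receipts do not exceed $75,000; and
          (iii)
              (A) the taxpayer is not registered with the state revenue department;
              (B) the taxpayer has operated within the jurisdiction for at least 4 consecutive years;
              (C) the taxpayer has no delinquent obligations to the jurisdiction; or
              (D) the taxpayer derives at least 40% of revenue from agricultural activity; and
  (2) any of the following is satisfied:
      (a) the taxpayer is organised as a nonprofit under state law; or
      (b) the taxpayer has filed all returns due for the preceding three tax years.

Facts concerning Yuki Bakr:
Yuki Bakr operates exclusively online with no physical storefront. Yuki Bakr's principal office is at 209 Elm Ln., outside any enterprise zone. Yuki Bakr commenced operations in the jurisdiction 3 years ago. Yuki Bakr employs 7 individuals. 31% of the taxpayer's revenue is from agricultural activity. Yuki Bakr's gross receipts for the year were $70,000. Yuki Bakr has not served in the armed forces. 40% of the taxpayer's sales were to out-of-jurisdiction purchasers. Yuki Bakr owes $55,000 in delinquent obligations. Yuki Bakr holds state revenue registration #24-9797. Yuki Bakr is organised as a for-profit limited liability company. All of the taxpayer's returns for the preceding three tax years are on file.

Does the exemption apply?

No — not exempt.

(a) in enterprise zone — not satisfied.
(A) ≤ 25 employees — satisfied.
(B) not (has storefront) — met.
(i): T OR T → true.
(ii) receipts ≤ $75,000 — satisfied.
(A) not (state-registered) — not met.
(B) ≥ 4 yrs in jurisdiction — fails.
(C) no delinquency — not satisfied.
(D) ≥40% agricultural — fails.
So (iii) is not satisfied (F OR F OR F OR F).
(b) = T AND T AND F = false.
(1): F OR F → false.
(a) nonprofit — not satisfied.
(b) returns current — holds.
(2) = F OR T = true.
Overall = F AND T = false.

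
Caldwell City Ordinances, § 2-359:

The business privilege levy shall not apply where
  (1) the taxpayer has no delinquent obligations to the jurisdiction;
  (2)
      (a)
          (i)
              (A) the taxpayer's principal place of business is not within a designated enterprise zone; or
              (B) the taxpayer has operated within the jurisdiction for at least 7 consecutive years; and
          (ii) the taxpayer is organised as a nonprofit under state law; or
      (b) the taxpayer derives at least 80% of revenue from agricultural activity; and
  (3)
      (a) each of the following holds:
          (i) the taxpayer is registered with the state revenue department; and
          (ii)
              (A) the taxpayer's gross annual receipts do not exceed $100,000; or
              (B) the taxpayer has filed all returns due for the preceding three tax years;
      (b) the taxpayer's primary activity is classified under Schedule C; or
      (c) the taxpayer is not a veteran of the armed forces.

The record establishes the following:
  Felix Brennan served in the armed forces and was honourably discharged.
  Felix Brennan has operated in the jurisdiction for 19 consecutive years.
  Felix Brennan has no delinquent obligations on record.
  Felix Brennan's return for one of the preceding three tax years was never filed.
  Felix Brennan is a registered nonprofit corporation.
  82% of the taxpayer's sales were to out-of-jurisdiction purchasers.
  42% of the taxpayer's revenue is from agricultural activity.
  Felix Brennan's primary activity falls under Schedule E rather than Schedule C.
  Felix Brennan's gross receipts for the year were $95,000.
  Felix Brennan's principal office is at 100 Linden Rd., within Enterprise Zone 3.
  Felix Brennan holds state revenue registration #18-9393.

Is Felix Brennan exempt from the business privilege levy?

Yes — exempt.

(1) no delinquency — met.
(A) not (in enterprise zone) — not satisfied.
(B) ≥ 7 yrs in jurisdiction — met.
(i): F OR T → true.
(ii) nonprofit — satisfied.
(a): T AND T → true.
(b) ≥80% agricultural — not satisfied.
(2) = T OR F = true.
(i) state-registered — holds.
(A) receipts ≤ $100,000 — met.
(B) returns current — fails.
(ii): T OR F → true.
(a) = T AND T = true.
(b) Schedule C activity — not met.
(c) not (veteran) — not satisfied.
(3) = T OR F OR F = true.
Overall: T AND T AND T → true.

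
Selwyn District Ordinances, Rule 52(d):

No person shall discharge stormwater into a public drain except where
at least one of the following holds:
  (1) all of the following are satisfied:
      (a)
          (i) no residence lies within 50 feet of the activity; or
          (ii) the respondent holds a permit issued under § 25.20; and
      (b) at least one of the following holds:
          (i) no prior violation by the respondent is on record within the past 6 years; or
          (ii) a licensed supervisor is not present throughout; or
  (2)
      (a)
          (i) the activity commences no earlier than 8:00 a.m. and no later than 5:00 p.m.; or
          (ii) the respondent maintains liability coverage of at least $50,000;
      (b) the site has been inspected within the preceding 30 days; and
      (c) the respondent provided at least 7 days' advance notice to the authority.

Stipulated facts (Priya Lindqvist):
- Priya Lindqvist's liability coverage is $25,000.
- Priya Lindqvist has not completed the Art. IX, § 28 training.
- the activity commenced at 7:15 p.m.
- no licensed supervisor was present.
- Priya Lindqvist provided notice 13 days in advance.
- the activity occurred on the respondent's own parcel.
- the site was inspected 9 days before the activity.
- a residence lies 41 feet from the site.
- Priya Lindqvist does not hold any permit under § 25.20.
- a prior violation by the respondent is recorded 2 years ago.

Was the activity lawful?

(i) no residence in 50 ft — not satisfied.
(ii) holds permit — not satisfied.
So (a) is not satisfied (F OR F).
(i) no prior violation — not satisfied.
(ii) not (supervisor present) — holds.
(b): F OR T → true.
(1): F AND T → false.
(i) start within hours — fails.
(ii) coverage ≥ $50,000 — not met.
(a) = F OR F = false.
(b) site inspected — satisfied.
(c) ≥7 days' notice — met.
(2): F AND T AND T → false.
Overall = F OR F = false.

No — unlawful.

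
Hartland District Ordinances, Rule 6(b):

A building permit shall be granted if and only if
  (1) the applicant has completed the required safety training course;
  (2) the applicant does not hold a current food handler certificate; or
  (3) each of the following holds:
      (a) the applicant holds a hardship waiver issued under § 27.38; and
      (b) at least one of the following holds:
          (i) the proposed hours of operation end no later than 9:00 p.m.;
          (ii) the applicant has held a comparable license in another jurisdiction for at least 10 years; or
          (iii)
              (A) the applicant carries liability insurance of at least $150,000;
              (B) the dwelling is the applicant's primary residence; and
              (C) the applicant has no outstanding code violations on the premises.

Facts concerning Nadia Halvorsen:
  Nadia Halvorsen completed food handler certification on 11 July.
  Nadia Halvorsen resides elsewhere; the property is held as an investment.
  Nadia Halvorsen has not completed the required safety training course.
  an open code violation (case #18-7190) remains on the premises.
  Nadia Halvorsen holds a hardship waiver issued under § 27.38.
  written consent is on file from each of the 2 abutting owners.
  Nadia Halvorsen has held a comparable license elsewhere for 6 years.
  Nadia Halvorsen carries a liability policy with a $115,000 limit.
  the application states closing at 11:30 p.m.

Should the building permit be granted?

No — denied.

(1) safety training — fails.
(2) not (food handler cert.) — fails.
(a) hardship waiver — met.
(i) closes by 9 p.m. — not satisfied.
(ii) prior license ≥ 10 yr — not met.
(A) insurance ≥ $150,000 — not met.
(B) primary residence — not satisfied.
(C) no code violations — not satisfied.
(iii) = F AND F AND F = false.
So (b) is not satisfied (F OR F OR F).
(3) = T AND F = false.
Overall: F OR F OR F → false.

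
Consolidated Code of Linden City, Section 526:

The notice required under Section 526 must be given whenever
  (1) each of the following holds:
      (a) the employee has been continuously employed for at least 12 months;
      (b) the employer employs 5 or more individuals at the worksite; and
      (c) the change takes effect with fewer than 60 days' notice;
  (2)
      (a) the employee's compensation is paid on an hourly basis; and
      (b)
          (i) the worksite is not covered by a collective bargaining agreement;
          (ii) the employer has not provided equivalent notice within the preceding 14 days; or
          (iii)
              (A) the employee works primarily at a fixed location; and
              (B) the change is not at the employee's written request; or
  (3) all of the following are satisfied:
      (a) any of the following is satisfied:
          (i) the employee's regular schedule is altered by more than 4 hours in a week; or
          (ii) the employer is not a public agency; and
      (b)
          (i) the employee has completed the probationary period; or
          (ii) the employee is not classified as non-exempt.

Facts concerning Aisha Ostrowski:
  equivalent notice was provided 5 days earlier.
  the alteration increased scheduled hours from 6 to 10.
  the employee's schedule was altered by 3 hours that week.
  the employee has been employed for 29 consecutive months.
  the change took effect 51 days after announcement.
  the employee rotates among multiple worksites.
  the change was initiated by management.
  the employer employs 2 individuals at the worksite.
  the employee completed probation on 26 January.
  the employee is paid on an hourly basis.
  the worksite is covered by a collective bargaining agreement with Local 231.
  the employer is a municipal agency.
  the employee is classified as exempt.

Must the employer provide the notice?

No — not required.

(a) tenure ≥ 12 mo. — holds.
(b) ≥ 5 at site — not satisfied.
(c) < 60 days' notice — holds.
(1): T AND F AND T → false.
(a) hourly-paid — holds.
(i) no CBA — not satisfied.
(ii) no recent notice — not met.
(A) fixed location — fails.
(B) not employee-requested — satisfied.
So (iii) is not satisfied (F AND T).
(b) = F OR F OR F = false.
(2) = T AND F = false.
(i) schedule shift > 4h — not met.
(ii) not (public agency) — not met.
(a) = F OR F = false.
(i) past probation — holds.
(ii) not (non-exempt) — holds.
(b): T OR T → true.
So (3) is not satisfied (F AND T).
Overall: F OR F OR F → false.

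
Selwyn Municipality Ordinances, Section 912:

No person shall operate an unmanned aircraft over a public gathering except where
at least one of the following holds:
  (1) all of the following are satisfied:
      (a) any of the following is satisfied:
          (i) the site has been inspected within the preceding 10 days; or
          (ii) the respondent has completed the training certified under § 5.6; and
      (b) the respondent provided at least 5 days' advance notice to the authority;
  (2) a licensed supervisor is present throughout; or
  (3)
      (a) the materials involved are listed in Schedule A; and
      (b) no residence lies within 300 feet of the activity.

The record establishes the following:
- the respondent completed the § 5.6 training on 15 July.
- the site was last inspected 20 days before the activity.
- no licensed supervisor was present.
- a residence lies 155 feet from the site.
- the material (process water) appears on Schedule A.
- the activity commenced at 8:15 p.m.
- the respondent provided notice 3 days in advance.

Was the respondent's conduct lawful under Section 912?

(i) site inspected — fails.
(ii) training certified — satisfied.
(a): F OR T → true.
(b) ≥5 days' notice — not met.
So (1) is not satisfied (T AND F).
(2) supervisor present — not met.
(a) Schedule A material — met.
(b) no residence in 300 ft — not met.
So (3) is not satisfied (T AND F).
Overall = F OR F OR F = false.

No — unlawful.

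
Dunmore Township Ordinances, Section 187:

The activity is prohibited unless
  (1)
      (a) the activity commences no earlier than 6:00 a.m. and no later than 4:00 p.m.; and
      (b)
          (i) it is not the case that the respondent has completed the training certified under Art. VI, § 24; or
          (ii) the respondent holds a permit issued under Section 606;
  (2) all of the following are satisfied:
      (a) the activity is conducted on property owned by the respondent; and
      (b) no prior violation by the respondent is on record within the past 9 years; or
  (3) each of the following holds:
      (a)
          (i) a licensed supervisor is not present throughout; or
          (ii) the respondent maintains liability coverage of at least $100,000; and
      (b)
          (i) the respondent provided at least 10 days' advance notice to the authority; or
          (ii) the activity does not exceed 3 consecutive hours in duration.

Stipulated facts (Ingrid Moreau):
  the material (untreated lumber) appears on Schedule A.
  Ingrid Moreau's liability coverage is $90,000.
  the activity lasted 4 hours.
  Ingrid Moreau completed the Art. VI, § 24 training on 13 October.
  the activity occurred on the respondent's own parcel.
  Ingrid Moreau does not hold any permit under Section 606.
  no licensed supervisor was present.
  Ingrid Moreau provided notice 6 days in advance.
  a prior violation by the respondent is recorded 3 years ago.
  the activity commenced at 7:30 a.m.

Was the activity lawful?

(a) start within hours — holds.
(i) not (training certified) — not satisfied.
(ii) holds permit — fails.
(b) = F OR F = false.
(1): T AND F → false.
(a) own property — satisfied.
(b) no prior violation — not satisfied.
(2): T AND F → false.
(i) not (supervisor present) — satisfied.
(ii) coverage ≥ $100,000 — fails.
So (a) is satisfied (T OR F).
(i) ≥10 days' notice — not satisfied.
(ii) ≤ 3 hrs duration — fails.
(b): F OR F → false.
(3): T AND F → false.
So Overall is not satisfied (F OR F OR F).

No — unlawful.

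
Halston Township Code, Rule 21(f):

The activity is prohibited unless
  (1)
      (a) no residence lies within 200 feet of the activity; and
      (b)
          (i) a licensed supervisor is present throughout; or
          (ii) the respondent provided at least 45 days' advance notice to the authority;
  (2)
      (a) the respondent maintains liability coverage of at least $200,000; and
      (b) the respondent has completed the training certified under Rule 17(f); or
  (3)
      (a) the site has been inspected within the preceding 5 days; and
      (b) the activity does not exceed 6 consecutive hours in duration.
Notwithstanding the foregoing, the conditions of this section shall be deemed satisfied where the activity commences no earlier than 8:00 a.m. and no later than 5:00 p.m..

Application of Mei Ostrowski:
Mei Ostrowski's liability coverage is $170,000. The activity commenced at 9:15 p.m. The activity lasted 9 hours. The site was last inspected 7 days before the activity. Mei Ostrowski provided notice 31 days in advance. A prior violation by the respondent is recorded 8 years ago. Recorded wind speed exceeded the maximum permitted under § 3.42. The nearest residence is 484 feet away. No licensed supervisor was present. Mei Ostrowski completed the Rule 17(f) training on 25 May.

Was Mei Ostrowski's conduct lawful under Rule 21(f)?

(a) no residence in 200 ft — holds.
(i) supervisor present — not met.
(ii) ≥45 days' notice — not met.
So (b) is not satisfied (F OR F).
(1): T AND F → false.
(a) coverage ≥ $200,000 — fails.
(b) training certified — met.
(2) = F AND T = false.
(a) site inspected — fails.
(b) ≤ 6 hrs duration — fails.
So (3) is not satisfied (F AND F).
Overall: F OR F OR F → false.
Exception (start within hours) — not satisfied.
Result: main false OR exception false → false.

No — unlawful.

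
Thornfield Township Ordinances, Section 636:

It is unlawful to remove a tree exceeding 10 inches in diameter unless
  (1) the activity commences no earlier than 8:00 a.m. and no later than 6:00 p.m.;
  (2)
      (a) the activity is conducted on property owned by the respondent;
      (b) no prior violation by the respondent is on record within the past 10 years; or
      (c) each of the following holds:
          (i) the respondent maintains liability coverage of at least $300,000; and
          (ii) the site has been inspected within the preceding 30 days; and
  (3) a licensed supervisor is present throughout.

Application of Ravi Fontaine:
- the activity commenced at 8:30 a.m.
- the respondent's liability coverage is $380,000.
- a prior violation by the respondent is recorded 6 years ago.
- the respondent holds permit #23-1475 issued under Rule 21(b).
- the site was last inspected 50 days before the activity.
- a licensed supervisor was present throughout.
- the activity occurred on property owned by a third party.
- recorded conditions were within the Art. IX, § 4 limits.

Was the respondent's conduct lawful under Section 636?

No — unlawful.

(1) start within hours — met.
(a) own property — fails.
(b) no prior violation — fails.
(i) coverage ≥ $300,000 — holds.
(ii) site inspected — not met.
So (c) is not satisfied (T AND F).
So (2) is not satisfied (F OR F OR F).
(3) supervisor present — satisfied.
Overall = T AND F AND T = false.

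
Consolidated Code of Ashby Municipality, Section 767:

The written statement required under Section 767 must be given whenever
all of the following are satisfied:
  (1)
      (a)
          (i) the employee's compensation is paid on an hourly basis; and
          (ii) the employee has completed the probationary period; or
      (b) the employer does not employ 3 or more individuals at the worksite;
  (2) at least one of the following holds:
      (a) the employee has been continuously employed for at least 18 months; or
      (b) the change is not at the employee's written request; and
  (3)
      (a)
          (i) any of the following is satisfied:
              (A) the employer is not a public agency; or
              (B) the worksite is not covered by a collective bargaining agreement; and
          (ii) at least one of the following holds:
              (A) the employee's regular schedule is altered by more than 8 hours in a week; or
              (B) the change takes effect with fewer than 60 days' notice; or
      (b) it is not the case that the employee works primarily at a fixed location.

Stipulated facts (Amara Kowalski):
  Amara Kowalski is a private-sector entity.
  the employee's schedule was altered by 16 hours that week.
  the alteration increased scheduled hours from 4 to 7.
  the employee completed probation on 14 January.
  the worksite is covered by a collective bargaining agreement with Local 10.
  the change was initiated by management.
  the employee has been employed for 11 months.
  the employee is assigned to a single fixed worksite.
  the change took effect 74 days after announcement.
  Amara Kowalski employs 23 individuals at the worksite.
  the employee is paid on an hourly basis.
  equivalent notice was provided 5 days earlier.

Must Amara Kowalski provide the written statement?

(i) hourly-paid — satisfied.
(ii) past probation — holds.
(a) = T AND T = true.
(b) not (≥ 3 at site) — fails.
So (1) is satisfied (T OR F).
(a) tenure ≥ 18 mo. — fails.
(b) not employee-requested — satisfied.
So (2) is satisfied (F OR T).
(A) not (public agency) — satisfied.
(B) no CBA — not satisfied.
(i) = T OR F = true.
(A) schedule shift > 8h — met.
(B) < 60 days' notice — fails.
(ii) = T OR F = true.
So (a) is satisfied (T AND T).
(b) not (fixed location) — not met.
(3): T OR F → true.
So Overall is satisfied (T AND T AND T).

Yes — required.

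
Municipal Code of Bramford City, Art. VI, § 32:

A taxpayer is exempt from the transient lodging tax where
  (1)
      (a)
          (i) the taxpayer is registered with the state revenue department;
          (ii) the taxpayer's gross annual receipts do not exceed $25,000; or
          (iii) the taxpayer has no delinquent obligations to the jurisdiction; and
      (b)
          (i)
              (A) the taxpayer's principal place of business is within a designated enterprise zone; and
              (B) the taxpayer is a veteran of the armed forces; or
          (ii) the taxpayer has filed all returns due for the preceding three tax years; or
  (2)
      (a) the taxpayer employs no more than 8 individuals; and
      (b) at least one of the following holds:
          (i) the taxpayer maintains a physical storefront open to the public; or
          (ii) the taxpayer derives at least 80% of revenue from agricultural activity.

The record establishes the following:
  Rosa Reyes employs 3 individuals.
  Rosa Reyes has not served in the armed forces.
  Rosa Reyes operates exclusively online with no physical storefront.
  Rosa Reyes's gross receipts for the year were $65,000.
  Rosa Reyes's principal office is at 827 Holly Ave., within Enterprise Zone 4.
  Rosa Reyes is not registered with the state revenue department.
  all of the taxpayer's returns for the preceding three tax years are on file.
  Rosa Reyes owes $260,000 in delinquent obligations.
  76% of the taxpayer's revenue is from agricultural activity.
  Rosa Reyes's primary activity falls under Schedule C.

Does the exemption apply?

No — not exempt.

(i) state-registered — not met.
(ii) receipts ≤ $25,000 — not met.
(iii) no delinquency — not met.
(a): F OR F OR F → false.
(A) in enterprise zone — satisfied.
(B) veteran — not met.
(i): T AND F → false.
(ii) returns current — met.
(b) = F OR T = true.
(1) = F AND T = false.
(a) ≤ 8 employees — holds.
(i) has storefront — fails.
(ii) ≥80% agricultural — fails.
(b) = F OR F = false.
(2) = T AND F = false.
Overall = F OR F = false.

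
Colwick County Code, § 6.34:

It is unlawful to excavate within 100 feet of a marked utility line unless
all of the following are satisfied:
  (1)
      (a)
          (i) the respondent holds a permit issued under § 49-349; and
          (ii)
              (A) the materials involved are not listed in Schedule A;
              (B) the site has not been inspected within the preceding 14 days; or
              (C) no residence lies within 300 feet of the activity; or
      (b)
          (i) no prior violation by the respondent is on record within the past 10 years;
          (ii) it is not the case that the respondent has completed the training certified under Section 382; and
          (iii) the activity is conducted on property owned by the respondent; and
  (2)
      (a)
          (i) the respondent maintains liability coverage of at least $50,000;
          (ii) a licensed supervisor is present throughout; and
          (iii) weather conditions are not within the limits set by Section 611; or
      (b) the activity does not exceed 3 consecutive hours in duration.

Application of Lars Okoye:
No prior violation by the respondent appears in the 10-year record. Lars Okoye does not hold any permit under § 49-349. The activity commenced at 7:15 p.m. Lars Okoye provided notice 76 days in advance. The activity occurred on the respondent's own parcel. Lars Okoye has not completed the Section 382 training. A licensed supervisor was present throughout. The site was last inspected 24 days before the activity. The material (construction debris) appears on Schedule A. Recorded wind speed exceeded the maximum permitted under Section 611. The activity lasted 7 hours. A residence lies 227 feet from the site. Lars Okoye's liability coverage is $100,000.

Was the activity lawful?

(i) holds permit — not satisfied.
(A) not (Schedule A material) — not satisfied.
(B) not (site inspected) — met.
(C) no residence in 300 ft — fails.
So (ii) is satisfied (F OR T OR F).
(a): F AND T → false.
(i) no prior violation — holds.
(ii) not (training certified) — holds.
(iii) own property — met.
(b) = T AND T AND T = true.
(1) = F OR T = true.
(i) coverage ≥ $50,000 — satisfied.
(ii) supervisor present — holds.
(iii) not (weather ok) — satisfied.
(a): T AND T AND T → true.
(b) ≤ 3 hrs duration — fails.
(2): T OR F → true.
So Overall is satisfied (T AND T).

Yes — lawful.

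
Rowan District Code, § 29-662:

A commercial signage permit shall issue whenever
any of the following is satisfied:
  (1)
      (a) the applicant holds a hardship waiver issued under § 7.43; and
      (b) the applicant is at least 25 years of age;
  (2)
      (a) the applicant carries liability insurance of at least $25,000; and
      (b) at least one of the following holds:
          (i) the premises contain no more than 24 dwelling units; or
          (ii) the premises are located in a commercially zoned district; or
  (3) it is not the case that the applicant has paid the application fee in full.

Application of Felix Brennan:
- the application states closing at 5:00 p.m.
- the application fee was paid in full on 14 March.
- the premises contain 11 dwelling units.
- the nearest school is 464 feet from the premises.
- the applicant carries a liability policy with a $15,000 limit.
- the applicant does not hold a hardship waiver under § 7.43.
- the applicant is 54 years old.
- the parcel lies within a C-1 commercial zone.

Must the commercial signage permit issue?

No — denied.

(a) hardship waiver — not met.
(b) age ≥ 25 — met.
(1) = F AND T = false.
(a) insurance ≥ $25,000 — not satisfied.
(i) ≤ 24 units — holds.
(ii) commercially zoned — holds.
(b) = T OR T = true.
(2) = F AND T = false.
(3) not (fee paid) — not met.
So Overall is not satisfied (F OR F OR F).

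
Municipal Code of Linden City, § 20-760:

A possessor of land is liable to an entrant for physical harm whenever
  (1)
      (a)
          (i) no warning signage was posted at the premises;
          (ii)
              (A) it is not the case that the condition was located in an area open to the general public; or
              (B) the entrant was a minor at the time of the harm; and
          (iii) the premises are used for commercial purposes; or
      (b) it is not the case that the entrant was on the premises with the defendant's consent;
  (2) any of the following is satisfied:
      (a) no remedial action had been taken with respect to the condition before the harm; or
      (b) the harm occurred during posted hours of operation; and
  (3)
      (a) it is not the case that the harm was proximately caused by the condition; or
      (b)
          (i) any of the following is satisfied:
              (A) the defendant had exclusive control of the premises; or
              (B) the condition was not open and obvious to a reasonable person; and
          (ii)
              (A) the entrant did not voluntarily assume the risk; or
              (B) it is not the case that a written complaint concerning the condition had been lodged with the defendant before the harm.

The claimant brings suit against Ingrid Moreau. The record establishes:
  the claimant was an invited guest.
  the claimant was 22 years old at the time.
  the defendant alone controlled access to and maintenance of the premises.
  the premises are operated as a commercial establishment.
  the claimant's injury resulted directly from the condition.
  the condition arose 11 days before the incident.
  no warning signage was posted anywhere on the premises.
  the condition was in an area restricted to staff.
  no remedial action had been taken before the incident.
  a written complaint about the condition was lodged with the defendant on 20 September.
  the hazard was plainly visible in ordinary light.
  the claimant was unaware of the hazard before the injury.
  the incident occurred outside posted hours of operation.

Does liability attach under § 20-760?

(i) no signage posted — holds.
(A) not (public area) — holds.
(B) entrant a minor — not satisfied.
(ii): T OR F → true.
(iii) commercial use — satisfied.
(a) = T AND T AND T = true.
(b) not (consent to enter) — fails.
So (1) is satisfied (T OR F).
(a) no remedial action — met.
(b) during posted hours — not met.
(2): T OR F → true.
(a) not (proximate cause) — not met.
(A) exclusive control — holds.
(B) not open/obvious — not satisfied.
So (i) is satisfied (T OR F).
(A) no assumed risk — satisfied.
(B) not (complaint lodged) — not satisfied.
(ii) = T OR F = true.
(b): T AND T → true.
So (3) is satisfied (F OR T).
Overall = T AND T AND T = true.

Yes — liable.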